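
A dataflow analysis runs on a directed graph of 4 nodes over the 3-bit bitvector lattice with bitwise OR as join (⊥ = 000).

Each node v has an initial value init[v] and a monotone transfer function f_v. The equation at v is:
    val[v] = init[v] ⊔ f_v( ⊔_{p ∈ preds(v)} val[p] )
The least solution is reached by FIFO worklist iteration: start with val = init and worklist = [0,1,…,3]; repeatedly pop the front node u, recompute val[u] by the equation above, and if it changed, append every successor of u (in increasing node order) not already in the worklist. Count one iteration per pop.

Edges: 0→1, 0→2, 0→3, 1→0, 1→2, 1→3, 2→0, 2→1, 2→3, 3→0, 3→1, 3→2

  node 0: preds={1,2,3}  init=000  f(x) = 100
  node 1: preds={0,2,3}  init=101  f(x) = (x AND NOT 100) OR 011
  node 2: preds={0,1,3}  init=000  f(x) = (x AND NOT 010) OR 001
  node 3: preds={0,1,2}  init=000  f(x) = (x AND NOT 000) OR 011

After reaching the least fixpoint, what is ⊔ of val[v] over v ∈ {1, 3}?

Worklist (7 pops):
  #1 pop 0: in=101 → 100 (was 000); enqueue []
  #2 pop 1: in=100 → 111 (was 101); enqueue [0]
  #3 pop 2: in=111 → 101 (was 000); enqueue [1]
  #4 pop 3: in=111 → 111 (was 000); enqueue [2]
  #5 pop 0: in=111 → 100 (no change)
  #6 pop 1: in=111 → 111 (no change)
  #7 pop 2: in=111 → 101 (no change)

Fixpoint:
  val[0] = 100
  val[1] = 111
  val[2] = 101
  val[3] = 111

111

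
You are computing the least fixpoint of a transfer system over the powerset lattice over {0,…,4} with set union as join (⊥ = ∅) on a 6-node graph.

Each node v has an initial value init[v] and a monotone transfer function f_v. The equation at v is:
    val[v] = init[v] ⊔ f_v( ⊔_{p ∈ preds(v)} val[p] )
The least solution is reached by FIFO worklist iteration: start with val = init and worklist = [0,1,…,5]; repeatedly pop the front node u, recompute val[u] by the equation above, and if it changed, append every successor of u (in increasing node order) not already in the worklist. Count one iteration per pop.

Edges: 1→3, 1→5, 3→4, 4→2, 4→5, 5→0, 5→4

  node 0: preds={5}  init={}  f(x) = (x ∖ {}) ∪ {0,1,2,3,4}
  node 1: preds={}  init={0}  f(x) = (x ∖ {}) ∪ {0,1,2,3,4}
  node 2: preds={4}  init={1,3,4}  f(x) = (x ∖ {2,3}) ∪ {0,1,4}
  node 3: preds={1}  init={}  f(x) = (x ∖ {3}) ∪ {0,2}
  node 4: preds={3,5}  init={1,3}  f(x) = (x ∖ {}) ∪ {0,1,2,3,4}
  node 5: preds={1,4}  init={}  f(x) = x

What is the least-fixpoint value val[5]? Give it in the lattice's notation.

Iteration log — 9 steps:
  step 1. node 0  ⊔preds={}  new={0,1,2,3,4}  old={}  +wl: 
  step 2. node 1  ⊔preds={}  new={0,1,2,3,4}  old={0}  +wl: 
  step 3. node 2  ⊔preds={1,3}  new={0,1,3,4}  old={1,3,4}  +wl: 
  step 4. node 3  ⊔preds={0,1,2,3,4}  new={0,1,2,4}  old={}  +wl: 
  step 5. node 4  ⊔preds={0,1,2,4}  new={0,1,2,3,4}  old={1,3}  +wl: 2
  step 6. node 5  ⊔preds={0,1,2,3,4}  new={0,1,2,3,4}  old={}  +wl: 0,4
  step 7. node 2  ⊔preds={0,1,2,3,4}  new={0,1,3,4}  stable
  step 8. node 0  ⊔preds={0,1,2,3,4}  new={0,1,2,3,4}  stable
  step 9. node 4  ⊔preds={0,1,2,3,4}  new={0,1,2,3,4}  stable

Least fixpoint reached:
  node 0: {0,1,2,3,4}
  node 1: {0,1,2,3,4}
  node 2: {0,1,3,4}
  node 3: {0,1,2,4}
  node 4: {0,1,2,3,4}
  node 5: {0,1,2,3,4}

{0,1,2,3,4}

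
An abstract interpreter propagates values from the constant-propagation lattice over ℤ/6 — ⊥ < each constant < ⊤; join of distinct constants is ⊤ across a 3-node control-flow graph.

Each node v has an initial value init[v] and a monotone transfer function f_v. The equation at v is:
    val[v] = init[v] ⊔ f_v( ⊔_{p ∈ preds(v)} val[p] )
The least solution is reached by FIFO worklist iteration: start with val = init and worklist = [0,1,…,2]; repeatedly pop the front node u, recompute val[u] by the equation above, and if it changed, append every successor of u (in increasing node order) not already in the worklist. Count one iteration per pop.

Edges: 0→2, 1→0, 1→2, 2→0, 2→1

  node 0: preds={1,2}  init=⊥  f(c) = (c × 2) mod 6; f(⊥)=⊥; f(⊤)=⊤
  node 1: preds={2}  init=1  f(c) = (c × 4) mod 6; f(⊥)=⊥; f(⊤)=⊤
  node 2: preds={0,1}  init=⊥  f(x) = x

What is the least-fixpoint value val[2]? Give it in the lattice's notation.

Iteration log — 7 steps:
  step 1. node 0  ⊔preds=1  new=2  old=⊥  +wl: 
  step 2. node 1  ⊔preds=⊥  new=1  stable
  step 3. node 2  ⊔preds=⊤  new=⊤  old=⊥  +wl: 0,1
  step 4. node 0  ⊔preds=⊤  new=⊤  old=2  +wl: 2
  step 5. node 1  ⊔preds=⊤  new=⊤  old=1  +wl: 0
  step 6. node 2  ⊔preds=⊤  new=⊤  stable
  step 7. node 0  ⊔preds=⊤  new=⊤  stable

Least fixpoint reached:
  node 0: ⊤
  node 1: ⊤
  node 2: ⊤

⊤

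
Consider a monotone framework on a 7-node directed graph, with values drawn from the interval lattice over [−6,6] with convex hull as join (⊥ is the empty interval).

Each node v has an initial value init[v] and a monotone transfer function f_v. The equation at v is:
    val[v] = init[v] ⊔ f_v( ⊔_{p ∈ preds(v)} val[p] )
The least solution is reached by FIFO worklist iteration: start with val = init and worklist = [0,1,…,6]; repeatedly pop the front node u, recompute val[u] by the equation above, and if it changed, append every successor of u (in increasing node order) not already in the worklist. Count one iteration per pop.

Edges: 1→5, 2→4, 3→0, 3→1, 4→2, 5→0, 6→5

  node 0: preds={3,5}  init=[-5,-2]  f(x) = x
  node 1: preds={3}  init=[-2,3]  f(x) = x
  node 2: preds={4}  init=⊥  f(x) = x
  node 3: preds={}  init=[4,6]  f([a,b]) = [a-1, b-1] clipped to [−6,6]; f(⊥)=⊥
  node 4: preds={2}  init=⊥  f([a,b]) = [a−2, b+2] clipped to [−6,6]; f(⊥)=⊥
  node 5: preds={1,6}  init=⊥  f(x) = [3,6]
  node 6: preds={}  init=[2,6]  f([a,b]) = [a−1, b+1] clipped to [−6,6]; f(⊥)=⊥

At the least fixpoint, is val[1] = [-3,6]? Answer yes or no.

Worklist (8 pops):
  #1 pop 0: in=[4,6] → [-5,6] (was [-5,-2]); enqueue []
  #2 pop 1: in=[4,6] → [-2,6] (was [-2,3]); enqueue []
  #3 pop 2: in=⊥ → ⊥ (no change)
  #4 pop 3: in=⊥ → [4,6] (no change)
  #5 pop 4: in=⊥ → ⊥ (no change)
  #6 pop 5: in=[-2,6] → [3,6] (was ⊥); enqueue [0]
  #7 pop 6: in=⊥ → [2,6] (no change)
  #8 pop 0: in=[3,6] → [-5,6] (no change)

Fixpoint:
  val[0] = [-5,6]
  val[1] = [-2,6]
  val[2] = ⊥
  val[3] = [4,6]
  val[4] = ⊥
  val[5] = [3,6]
  val[6] = [2,6]

no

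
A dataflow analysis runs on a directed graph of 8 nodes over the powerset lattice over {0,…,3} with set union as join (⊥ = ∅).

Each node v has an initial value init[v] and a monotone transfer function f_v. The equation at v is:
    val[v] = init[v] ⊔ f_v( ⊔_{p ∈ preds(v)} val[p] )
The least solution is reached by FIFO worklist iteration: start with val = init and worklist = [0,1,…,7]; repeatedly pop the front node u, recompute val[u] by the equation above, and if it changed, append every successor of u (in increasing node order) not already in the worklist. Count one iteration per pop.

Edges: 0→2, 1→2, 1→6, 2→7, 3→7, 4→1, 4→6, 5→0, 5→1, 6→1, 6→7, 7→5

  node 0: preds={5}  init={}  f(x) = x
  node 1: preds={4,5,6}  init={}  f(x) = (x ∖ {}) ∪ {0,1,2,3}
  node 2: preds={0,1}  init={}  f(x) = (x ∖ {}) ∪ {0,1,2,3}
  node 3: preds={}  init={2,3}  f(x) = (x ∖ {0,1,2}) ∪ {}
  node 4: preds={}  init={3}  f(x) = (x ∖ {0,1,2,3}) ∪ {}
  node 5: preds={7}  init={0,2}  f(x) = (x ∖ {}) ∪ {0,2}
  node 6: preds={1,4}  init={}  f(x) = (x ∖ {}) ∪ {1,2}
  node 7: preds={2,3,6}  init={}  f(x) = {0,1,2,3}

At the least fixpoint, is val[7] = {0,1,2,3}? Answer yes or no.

Trace (13 dequeues):
  [1] u=0 | in {0,2} | out {0,2} | prev {} | push {}
  [2] u=1 | in {0,2,3} | out {0,1,2,3} | prev {} | push {}
  [3] u=2 | in {0,1,2,3} | out {0,1,2,3} | prev {} | push {}
  [4] u=3 | in {} | out {2,3} | ==
  [5] u=4 | in {} | out {3} | ==
  [6] u=5 | in {} | out {0,2} | ==
  [7] u=6 | in {0,1,2,3} | out {0,1,2,3} | prev {} | push {1}
  [8] u=7 | in {0,1,2,3} | out {0,1,2,3} | prev {} | push {5}
  [9] u=1 | in {0,1,2,3} | out {0,1,2,3} | ==
  [10] u=5 | in {0,1,2,3} | out {0,1,2,3} | prev {0,2} | push {0,1}
  [11] u=0 | in {0,1,2,3} | out {0,1,2,3} | prev {0,2} | push {2}
  [12] u=1 | in {0,1,2,3} | out {0,1,2,3} | ==
  [13] u=2 | in {0,1,2,3} | out {0,1,2,3} | ==

Converged values:
  [0] {0,1,2,3}
  [1] {0,1,2,3}
  [2] {0,1,2,3}
  [3] {2,3}
  [4] {3}
  [5] {0,1,2,3}
  [6] {0,1,2,3}
  [7] {0,1,2,3}

yes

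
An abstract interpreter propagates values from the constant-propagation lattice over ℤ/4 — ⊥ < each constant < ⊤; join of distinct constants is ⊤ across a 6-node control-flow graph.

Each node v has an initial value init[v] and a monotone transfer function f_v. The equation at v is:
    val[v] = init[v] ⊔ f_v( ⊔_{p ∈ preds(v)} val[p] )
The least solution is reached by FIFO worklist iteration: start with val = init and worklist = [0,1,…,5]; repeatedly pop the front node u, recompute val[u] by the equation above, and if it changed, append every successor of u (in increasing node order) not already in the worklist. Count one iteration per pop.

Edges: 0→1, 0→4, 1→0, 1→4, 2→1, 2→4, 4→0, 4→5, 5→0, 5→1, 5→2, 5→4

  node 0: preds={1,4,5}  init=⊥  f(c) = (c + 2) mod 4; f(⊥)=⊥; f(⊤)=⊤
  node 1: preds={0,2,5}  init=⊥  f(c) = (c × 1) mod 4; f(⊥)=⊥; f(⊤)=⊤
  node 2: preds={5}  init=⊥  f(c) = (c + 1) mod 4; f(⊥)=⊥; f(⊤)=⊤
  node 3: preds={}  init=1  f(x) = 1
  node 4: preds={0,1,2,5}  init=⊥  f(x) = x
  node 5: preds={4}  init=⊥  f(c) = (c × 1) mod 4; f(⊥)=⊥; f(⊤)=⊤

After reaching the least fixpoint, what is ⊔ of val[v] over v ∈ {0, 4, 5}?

⊥

Trace (6 dequeues):
  [1] u=0 | in ⊥ | out ⊥ | ==
  [2] u=1 | in ⊥ | out ⊥ | ==
  [3] u=2 | in ⊥ | out ⊥ | ==
  [4] u=3 | in ⊥ | out 1 | ==
  [5] u=4 | in ⊥ | out ⊥ | ==
  [6] u=5 | in ⊥ | out ⊥ | ==

Converged values:
  [0] ⊥
  [1] ⊥
  [2] ⊥
  [3] 1
  [4] ⊥
  [5] ⊥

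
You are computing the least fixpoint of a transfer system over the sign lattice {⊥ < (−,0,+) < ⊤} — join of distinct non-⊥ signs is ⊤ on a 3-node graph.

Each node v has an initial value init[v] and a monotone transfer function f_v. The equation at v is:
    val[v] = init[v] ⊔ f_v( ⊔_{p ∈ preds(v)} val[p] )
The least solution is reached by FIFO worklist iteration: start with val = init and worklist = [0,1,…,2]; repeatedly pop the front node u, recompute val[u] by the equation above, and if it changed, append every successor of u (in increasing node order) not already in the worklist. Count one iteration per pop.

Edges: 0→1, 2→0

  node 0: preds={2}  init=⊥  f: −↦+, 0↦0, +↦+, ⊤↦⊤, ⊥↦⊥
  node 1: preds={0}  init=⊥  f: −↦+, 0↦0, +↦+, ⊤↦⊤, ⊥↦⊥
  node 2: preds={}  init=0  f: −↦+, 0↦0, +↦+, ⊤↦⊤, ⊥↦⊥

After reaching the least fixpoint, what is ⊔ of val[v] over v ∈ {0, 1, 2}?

Trace (3 dequeues):
  [1] u=0 | in 0 | out 0 | prev ⊥ | push {}
  [2] u=1 | in 0 | out 0 | prev ⊥ | push {}
  [3] u=2 | in ⊥ | out 0 | ==

Converged values:
  [0] 0
  [1] 0
  [2] 0

0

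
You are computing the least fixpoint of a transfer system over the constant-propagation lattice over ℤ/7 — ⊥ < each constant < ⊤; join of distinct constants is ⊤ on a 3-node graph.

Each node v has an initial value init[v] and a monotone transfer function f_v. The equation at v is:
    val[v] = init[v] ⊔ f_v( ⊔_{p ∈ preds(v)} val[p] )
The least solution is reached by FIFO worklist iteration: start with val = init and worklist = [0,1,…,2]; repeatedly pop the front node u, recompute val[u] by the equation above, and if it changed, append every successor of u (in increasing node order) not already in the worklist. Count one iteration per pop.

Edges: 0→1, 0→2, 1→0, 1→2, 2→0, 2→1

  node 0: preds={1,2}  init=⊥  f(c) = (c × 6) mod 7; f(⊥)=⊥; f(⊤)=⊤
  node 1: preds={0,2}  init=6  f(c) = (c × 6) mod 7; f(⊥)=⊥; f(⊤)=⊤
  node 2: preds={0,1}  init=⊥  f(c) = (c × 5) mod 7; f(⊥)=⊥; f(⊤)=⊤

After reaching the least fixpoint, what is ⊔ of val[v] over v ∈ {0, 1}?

⊤

Worklist (7 pops):
  #1 pop 0: in=6 → 1 (was ⊥); enqueue []
  #2 pop 1: in=1 → 6 (no change)
  #3 pop 2: in=⊤ → ⊤ (was ⊥); enqueue [0,1]
  #4 pop 0: in=⊤ → ⊤ (was 1); enqueue [2]
  #5 pop 1: in=⊤ → ⊤ (was 6); enqueue [0]
  #6 pop 2: in=⊤ → ⊤ (no change)
  #7 pop 0: in=⊤ → ⊤ (no change)

Fixpoint:
  val[0] = ⊤
  val[1] = ⊤
  val[2] = ⊤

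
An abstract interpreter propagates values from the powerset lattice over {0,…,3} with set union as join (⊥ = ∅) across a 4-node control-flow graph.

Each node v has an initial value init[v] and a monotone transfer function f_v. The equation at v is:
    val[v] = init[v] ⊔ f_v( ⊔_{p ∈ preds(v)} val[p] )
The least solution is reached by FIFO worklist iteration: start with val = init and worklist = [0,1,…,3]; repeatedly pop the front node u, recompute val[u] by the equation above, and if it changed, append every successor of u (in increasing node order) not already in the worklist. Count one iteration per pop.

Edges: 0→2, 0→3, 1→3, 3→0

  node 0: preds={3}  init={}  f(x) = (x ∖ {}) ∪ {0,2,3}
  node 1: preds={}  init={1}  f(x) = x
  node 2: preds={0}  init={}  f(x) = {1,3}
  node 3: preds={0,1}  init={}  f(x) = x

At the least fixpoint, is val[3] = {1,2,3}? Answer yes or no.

Iteration log — 7 steps:
  step 1. node 0  ⊔preds={}  new={0,2,3}  old={}  +wl: 
  step 2. node 1  ⊔preds={}  new={1}  stable
  step 3. node 2  ⊔preds={0,2,3}  new={1,3}  old={}  +wl: 
  step 4. node 3  ⊔preds={0,1,2,3}  new={0,1,2,3}  old={}  +wl: 0
  step 5. node 0  ⊔preds={0,1,2,3}  new={0,1,2,3}  old={0,2,3}  +wl: 2,3
  step 6. node 2  ⊔preds={0,1,2,3}  new={1,3}  stable
  step 7. node 3  ⊔preds={0,1,2,3}  new={0,1,2,3}  stable

Least fixpoint reached:
  node 0: {0,1,2,3}
  node 1: {1}
  node 2: {1,3}
  node 3: {0,1,2,3}

no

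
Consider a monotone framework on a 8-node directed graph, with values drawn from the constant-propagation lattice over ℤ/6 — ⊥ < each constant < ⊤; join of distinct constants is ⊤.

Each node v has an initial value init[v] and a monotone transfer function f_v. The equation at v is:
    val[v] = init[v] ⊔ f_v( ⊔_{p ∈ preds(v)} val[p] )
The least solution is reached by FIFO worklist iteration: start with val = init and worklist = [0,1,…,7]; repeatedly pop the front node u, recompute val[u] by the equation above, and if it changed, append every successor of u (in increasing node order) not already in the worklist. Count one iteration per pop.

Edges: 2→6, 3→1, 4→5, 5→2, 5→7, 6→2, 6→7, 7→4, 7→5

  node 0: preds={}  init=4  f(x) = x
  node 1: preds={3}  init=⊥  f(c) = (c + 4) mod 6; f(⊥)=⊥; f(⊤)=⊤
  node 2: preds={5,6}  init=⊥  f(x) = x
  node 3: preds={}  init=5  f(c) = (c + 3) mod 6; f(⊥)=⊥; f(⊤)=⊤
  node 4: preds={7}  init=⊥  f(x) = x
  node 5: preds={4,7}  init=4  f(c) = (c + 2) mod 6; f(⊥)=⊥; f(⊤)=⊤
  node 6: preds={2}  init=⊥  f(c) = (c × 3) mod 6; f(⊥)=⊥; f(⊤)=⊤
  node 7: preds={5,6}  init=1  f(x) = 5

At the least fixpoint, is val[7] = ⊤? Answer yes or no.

yes

Trace (14 dequeues):
  [1] u=0 | in ⊥ | out 4 | ==
  [2] u=1 | in 5 | out 3 | prev ⊥ | push {}
  [3] u=2 | in 4 | out 4 | prev ⊥ | push {}
  [4] u=3 | in ⊥ | out 5 | ==
  [5] u=4 | in 1 | out 1 | prev ⊥ | push {}
  [6] u=5 | in 1 | out ⊤ | prev 4 | push {2}
  [7] u=6 | in 4 | out 0 | prev ⊥ | push {}
  [8] u=7 | in ⊤ | out ⊤ | prev 1 | push {4,5}
  [9] u=2 | in ⊤ | out ⊤ | prev 4 | push {6}
  [10] u=4 | in ⊤ | out ⊤ | prev 1 | push {}
  [11] u=5 | in ⊤ | out ⊤ | ==
  [12] u=6 | in ⊤ | out ⊤ | prev 0 | push {2,7}
  [13] u=2 | in ⊤ | out ⊤ | ==
  [14] u=7 | in ⊤ | out ⊤ | ==

Converged values:
  [0] 4
  [1] 3
  [2] ⊤
  [3] 5
  [4] ⊤
  [5] ⊤
  [6] ⊤
  [7] ⊤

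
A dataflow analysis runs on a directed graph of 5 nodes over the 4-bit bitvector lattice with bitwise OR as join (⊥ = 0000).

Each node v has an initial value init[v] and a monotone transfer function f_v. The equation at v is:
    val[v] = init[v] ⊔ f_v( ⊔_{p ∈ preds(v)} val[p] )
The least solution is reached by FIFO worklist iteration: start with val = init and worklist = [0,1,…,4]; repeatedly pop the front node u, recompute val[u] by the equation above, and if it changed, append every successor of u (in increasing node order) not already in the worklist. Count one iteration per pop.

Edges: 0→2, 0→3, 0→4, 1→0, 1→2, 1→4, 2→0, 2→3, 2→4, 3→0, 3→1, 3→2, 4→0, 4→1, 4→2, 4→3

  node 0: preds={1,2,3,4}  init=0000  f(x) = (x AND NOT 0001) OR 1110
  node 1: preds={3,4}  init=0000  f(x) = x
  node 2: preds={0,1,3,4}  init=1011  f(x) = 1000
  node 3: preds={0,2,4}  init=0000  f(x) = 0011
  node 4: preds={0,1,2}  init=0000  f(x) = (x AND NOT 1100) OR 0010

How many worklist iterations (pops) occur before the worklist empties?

11

Trace (11 dequeues):
  [1] u=0 | in 1011 | out 1110 | prev 0000 | push {}
  [2] u=1 | in 0000 | out 0000 | ==
  [3] u=2 | in 1110 | out 1011 | ==
  [4] u=3 | in 1111 | out 0011 | prev 0000 | push {0,1,2}
  [5] u=4 | in 1111 | out 0011 | prev 0000 | push {3}
  [6] u=0 | in 1011 | out 1110 | ==
  [7] u=1 | in 0011 | out 0011 | prev 0000 | push {0,4}
  [8] u=2 | in 1111 | out 1011 | ==
  [9] u=3 | in 1111 | out 0011 | ==
  [10] u=0 | in 1011 | out 1110 | ==
  [11] u=4 | in 1111 | out 0011 | ==

Converged values:
  [0] 1110
  [1] 0011
  [2] 1011
  [3] 0011
  [4] 0011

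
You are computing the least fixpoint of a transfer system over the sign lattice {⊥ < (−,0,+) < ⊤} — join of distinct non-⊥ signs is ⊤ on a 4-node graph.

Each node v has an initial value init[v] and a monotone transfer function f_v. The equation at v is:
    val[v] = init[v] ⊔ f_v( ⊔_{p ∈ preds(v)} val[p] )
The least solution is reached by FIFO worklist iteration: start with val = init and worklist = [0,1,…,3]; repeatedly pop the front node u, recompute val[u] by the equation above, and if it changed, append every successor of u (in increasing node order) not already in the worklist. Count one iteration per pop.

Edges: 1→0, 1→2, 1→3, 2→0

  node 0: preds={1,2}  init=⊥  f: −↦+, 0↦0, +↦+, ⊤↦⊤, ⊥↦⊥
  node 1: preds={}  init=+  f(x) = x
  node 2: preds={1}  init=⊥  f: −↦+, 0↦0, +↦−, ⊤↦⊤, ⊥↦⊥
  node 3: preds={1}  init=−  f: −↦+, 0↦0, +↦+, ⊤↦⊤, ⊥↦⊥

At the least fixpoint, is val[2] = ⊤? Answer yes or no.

no

Trace (5 dequeues):
  [1] u=0 | in + | out + | prev ⊥ | push {}
  [2] u=1 | in ⊥ | out + | ==
  [3] u=2 | in + | out − | prev ⊥ | push {0}
  [4] u=3 | in + | out ⊤ | prev − | push {}
  [5] u=0 | in ⊤ | out ⊤ | prev + | push {}

Converged values:
  [0] ⊤
  [1] +
  [2] −
  [3] ⊤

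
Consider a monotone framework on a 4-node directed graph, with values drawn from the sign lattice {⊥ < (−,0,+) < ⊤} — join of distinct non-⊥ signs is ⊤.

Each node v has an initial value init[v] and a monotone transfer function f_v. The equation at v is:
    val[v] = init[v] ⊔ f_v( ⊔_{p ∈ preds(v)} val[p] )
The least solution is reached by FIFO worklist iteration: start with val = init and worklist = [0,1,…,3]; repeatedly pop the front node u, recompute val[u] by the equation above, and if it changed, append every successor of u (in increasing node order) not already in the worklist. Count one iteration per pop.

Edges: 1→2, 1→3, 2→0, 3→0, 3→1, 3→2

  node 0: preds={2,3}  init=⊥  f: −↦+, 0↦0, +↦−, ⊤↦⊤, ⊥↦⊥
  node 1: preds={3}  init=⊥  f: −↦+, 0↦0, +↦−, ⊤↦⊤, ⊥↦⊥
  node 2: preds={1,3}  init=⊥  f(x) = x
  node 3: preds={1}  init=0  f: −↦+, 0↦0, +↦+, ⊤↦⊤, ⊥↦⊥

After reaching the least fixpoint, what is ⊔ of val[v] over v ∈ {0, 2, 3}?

0

Trace (5 dequeues):
  [1] u=0 | in 0 | out 0 | prev ⊥ | push {}
  [2] u=1 | in 0 | out 0 | prev ⊥ | push {}
  [3] u=2 | in 0 | out 0 | prev ⊥ | push {0}
  [4] u=3 | in 0 | out 0 | ==
  [5] u=0 | in 0 | out 0 | ==

Converged values:
  [0] 0
  [1] 0
  [2] 0
  [3] 0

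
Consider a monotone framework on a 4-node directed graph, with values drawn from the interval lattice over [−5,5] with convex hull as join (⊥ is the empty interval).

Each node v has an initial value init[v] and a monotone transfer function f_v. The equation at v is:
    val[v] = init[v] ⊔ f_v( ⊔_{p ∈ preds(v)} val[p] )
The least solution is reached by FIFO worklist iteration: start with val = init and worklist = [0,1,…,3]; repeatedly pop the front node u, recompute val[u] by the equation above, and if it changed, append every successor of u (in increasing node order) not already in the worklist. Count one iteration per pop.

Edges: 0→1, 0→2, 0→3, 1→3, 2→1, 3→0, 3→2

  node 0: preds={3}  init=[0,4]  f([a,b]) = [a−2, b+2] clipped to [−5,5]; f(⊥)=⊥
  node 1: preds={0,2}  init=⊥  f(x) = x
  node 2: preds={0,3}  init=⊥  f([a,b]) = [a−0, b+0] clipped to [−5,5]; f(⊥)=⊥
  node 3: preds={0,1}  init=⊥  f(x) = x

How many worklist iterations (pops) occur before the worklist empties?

Trace (19 dequeues):
  [1] u=0 | in ⊥ | out [0,4] | ==
  [2] u=1 | in [0,4] | out [0,4] | prev ⊥ | push {}
  [3] u=2 | in [0,4] | out [0,4] | prev ⊥ | push {1}
  [4] u=3 | in [0,4] | out [0,4] | prev ⊥ | push {0,2}
  [5] u=1 | in [0,4] | out [0,4] | ==
  [6] u=0 | in [0,4] | out [-2,5] | prev [0,4] | push {1,3}
  [7] u=2 | in [-2,5] | out [-2,5] | prev [0,4] | push {}
  [8] u=1 | in [-2,5] | out [-2,5] | prev [0,4] | push {}
  [9] u=3 | in [-2,5] | out [-2,5] | prev [0,4] | push {0,2}
  [10] u=0 | in [-2,5] | out [-4,5] | prev [-2,5] | push {1,3}
  [11] u=2 | in [-4,5] | out [-4,5] | prev [-2,5] | push {}
  [12] u=1 | in [-4,5] | out [-4,5] | prev [-2,5] | push {}
  [13] u=3 | in [-4,5] | out [-4,5] | prev [-2,5] | push {0,2}
  [14] u=0 | in [-4,5] | out [-5,5] | prev [-4,5] | push {1,3}
  [15] u=2 | in [-5,5] | out [-5,5] | prev [-4,5] | push {}
  [16] u=1 | in [-5,5] | out [-5,5] | prev [-4,5] | push {}
  [17] u=3 | in [-5,5] | out [-5,5] | prev [-4,5] | push {0,2}
  [18] u=0 | in [-5,5] | out [-5,5] | ==
  [19] u=2 | in [-5,5] | out [-5,5] | ==

Converged values:
  [0] [-5,5]
  [1] [-5,5]
  [2] [-5,5]
  [3] [-5,5]

19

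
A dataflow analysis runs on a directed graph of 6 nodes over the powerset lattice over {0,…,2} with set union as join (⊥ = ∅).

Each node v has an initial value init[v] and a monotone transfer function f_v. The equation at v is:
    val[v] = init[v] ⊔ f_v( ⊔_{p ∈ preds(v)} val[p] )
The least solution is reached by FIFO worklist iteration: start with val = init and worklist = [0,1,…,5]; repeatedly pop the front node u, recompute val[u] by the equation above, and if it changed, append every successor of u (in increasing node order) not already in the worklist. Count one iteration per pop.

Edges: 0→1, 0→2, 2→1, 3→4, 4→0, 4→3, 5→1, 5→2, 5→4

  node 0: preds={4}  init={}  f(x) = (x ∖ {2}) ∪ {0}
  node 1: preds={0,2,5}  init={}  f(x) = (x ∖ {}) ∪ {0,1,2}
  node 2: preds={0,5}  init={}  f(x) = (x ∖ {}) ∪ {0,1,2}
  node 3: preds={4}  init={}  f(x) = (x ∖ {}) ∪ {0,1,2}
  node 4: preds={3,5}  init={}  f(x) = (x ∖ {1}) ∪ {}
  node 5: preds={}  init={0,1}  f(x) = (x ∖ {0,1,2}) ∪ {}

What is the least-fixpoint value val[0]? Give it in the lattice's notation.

Iteration log — 9 steps:
  step 1. node 0  ⊔preds={}  new={0}  old={}  +wl: 
  step 2. node 1  ⊔preds={0,1}  new={0,1,2}  old={}  +wl: 
  step 3. node 2  ⊔preds={0,1}  new={0,1,2}  old={}  +wl: 1
  step 4. node 3  ⊔preds={}  new={0,1,2}  old={}  +wl: 
  step 5. node 4  ⊔preds={0,1,2}  new={0,2}  old={}  +wl: 0,3
  step 6. node 5  ⊔preds={}  new={0,1}  stable
  step 7. node 1  ⊔preds={0,1,2}  new={0,1,2}  stable
  step 8. node 0  ⊔preds={0,2}  new={0}  stable
  step 9. node 3  ⊔preds={0,2}  new={0,1,2}  stable

Least fixpoint reached:
  node 0: {0}
  node 1: {0,1,2}
  node 2: {0,1,2}
  node 3: {0,1,2}
  node 4: {0,2}
  node 5: {0,1}

{0}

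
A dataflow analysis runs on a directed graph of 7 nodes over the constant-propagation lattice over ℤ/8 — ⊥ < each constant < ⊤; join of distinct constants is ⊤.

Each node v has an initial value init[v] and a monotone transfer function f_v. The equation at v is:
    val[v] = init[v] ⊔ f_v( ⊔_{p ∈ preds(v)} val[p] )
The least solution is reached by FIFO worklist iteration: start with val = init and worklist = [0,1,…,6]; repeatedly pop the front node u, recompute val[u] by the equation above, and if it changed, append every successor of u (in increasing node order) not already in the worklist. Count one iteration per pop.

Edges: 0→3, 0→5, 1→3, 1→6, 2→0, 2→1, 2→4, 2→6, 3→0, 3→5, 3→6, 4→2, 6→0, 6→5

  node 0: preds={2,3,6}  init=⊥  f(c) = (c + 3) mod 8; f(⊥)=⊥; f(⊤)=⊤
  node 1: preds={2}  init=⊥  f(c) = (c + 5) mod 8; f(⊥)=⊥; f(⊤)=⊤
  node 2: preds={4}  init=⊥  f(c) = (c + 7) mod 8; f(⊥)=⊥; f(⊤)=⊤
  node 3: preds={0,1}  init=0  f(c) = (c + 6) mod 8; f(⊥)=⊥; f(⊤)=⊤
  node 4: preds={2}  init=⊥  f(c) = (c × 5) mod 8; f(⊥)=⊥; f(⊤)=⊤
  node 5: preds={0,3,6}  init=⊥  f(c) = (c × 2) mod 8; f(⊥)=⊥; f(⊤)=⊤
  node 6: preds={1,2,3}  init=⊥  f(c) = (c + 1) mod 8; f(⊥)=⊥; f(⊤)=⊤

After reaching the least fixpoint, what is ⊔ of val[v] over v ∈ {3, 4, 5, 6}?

⊤

Worklist (10 pops):
  #1 pop 0: in=0 → 3 (was ⊥); enqueue []
  #2 pop 1: in=⊥ → ⊥ (no change)
  #3 pop 2: in=⊥ → ⊥ (no change)
  #4 pop 3: in=3 → ⊤ (was 0); enqueue [0]
  #5 pop 4: in=⊥ → ⊥ (no change)
  #6 pop 5: in=⊤ → ⊤ (was ⊥); enqueue []
  #7 pop 6: in=⊤ → ⊤ (was ⊥); enqueue [5]
  #8 pop 0: in=⊤ → ⊤ (was 3); enqueue [3]
  #9 pop 5: in=⊤ → ⊤ (no change)
  #10 pop 3: in=⊤ → ⊤ (no change)

Fixpoint:
  val[0] = ⊤
  val[1] = ⊥
  val[2] = ⊥
  val[3] = ⊤
  val[4] = ⊥
  val[5] = ⊤
  val[6] = ⊤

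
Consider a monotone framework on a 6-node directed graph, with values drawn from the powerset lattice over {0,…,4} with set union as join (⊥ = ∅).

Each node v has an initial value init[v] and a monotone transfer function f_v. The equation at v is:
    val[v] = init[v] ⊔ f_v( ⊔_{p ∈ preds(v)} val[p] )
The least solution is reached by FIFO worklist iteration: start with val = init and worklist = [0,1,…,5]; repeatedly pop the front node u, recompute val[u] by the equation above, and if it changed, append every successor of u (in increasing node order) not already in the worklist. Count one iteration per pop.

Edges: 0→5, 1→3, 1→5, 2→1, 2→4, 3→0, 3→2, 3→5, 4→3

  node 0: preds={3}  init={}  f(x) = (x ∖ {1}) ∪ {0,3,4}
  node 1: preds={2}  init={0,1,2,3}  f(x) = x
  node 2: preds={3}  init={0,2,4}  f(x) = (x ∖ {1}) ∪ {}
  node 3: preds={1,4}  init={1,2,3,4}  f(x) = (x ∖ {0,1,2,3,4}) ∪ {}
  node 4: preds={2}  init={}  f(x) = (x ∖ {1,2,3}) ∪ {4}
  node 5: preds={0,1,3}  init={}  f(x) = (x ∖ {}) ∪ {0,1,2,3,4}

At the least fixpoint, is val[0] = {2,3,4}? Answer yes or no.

Trace (8 dequeues):
  [1] u=0 | in {1,2,3,4} | out {0,2,3,4} | prev {} | push {}
  [2] u=1 | in {0,2,4} | out {0,1,2,3,4} | prev {0,1,2,3} | push {}
  [3] u=2 | in {1,2,3,4} | out {0,2,3,4} | prev {0,2,4} | push {1}
  [4] u=3 | in {0,1,2,3,4} | out {1,2,3,4} | ==
  [5] u=4 | in {0,2,3,4} | out {0,4} | prev {} | push {3}
  [6] u=5 | in {0,1,2,3,4} | out {0,1,2,3,4} | prev {} | push {}
  [7] u=1 | in {0,2,3,4} | out {0,1,2,3,4} | ==
  [8] u=3 | in {0,1,2,3,4} | out {1,2,3,4} | ==

Converged values:
  [0] {0,2,3,4}
  [1] {0,1,2,3,4}
  [2] {0,2,3,4}
  [3] {1,2,3,4}
  [4] {0,4}
  [5] {0,1,2,3,4}

no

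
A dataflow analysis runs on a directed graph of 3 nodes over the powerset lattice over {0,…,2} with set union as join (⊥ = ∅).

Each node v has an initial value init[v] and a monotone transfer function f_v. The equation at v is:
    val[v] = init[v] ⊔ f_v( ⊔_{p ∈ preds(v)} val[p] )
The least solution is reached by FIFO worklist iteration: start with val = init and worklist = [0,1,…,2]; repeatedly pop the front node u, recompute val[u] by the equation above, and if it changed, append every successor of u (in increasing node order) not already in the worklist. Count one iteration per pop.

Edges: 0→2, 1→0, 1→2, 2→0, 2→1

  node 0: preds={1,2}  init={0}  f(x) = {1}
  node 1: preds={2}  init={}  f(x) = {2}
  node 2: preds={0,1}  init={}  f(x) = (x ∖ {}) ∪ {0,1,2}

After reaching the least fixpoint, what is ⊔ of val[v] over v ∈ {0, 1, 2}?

Iteration log — 5 steps:
  step 1. node 0  ⊔preds={}  new={0,1}  old={0}  +wl: 
  step 2. node 1  ⊔preds={}  new={2}  old={}  +wl: 0
  step 3. node 2  ⊔preds={0,1,2}  new={0,1,2}  old={}  +wl: 1
  step 4. node 0  ⊔preds={0,1,2}  new={0,1}  stable
  step 5. node 1  ⊔preds={0,1,2}  new={2}  stable

Least fixpoint reached:
  node 0: {0,1}
  node 1: {2}
  node 2: {0,1,2}

{0,1,2}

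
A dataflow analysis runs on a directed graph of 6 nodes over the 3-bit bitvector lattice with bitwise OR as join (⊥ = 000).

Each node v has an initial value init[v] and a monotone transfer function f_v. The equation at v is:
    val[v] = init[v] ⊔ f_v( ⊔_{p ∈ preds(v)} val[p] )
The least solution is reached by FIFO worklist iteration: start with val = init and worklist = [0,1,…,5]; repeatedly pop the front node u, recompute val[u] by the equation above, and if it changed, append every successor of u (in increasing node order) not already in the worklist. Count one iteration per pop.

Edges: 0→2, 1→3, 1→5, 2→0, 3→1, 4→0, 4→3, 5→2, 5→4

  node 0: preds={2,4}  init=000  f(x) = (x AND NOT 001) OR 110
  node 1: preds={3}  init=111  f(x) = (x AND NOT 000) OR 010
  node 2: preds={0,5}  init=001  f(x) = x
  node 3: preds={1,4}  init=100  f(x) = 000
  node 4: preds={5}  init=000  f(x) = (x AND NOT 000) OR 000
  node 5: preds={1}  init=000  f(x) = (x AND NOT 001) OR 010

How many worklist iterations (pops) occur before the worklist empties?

Trace (11 dequeues):
  [1] u=0 | in 001 | out 110 | prev 000 | push {}
  [2] u=1 | in 100 | out 111 | ==
  [3] u=2 | in 110 | out 111 | prev 001 | push {0}
  [4] u=3 | in 111 | out 100 | ==
  [5] u=4 | in 000 | out 000 | ==
  [6] u=5 | in 111 | out 110 | prev 000 | push {2,4}
  [7] u=0 | in 111 | out 110 | ==
  [8] u=2 | in 110 | out 111 | ==
  [9] u=4 | in 110 | out 110 | prev 000 | push {0,3}
  [10] u=0 | in 111 | out 110 | ==
  [11] u=3 | in 111 | out 100 | ==

Converged values:
  [0] 110
  [1] 111
  [2] 111
  [3] 100
  [4] 110
  [5] 110

11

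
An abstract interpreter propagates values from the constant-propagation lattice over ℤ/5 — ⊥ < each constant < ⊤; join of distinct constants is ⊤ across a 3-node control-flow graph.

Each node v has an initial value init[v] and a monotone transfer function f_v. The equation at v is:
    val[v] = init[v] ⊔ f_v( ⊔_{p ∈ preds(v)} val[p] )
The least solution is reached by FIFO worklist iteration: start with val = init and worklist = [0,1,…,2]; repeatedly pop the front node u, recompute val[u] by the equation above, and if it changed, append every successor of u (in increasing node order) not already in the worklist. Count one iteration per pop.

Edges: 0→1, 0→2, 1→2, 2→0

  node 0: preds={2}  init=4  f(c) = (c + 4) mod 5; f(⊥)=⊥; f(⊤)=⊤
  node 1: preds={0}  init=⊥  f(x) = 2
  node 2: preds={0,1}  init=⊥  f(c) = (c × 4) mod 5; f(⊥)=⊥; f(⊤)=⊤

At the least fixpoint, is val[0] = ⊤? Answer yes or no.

Worklist (6 pops):
  #1 pop 0: in=⊥ → 4 (no change)
  #2 pop 1: in=4 → 2 (was ⊥); enqueue []
  #3 pop 2: in=⊤ → ⊤ (was ⊥); enqueue [0]
  #4 pop 0: in=⊤ → ⊤ (was 4); enqueue [1,2]
  #5 pop 1: in=⊤ → 2 (no change)
  #6 pop 2: in=⊤ → ⊤ (no change)

Fixpoint:
  val[0] = ⊤
  val[1] = 2
  val[2] = ⊤

yes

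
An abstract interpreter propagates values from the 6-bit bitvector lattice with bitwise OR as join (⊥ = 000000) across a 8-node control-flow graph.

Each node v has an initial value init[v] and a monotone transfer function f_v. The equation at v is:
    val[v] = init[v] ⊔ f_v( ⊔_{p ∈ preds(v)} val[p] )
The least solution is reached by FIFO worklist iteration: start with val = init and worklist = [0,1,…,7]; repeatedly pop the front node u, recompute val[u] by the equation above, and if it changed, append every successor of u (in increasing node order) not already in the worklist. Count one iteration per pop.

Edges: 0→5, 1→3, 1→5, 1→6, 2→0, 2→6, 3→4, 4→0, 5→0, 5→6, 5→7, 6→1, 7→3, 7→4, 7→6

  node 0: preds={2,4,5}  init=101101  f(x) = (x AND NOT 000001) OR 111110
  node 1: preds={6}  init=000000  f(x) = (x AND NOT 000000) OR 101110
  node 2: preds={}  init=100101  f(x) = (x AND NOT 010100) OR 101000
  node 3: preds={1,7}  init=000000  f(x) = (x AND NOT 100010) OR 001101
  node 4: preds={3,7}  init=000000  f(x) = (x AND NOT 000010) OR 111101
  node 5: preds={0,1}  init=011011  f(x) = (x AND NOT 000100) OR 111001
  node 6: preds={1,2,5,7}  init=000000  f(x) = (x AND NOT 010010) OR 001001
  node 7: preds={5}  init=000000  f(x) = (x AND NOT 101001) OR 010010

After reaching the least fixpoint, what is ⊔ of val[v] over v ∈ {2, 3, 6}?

Worklist (14 pops):
  #1 pop 0: in=111111 → 111111 (was 101101); enqueue []
  #2 pop 1: in=000000 → 101110 (was 000000); enqueue []
  #3 pop 2: in=000000 → 101101 (was 100101); enqueue [0]
  #4 pop 3: in=101110 → 001101 (was 000000); enqueue []
  #5 pop 4: in=001101 → 111101 (was 000000); enqueue []
  #6 pop 5: in=111111 → 111011 (was 011011); enqueue []
  #7 pop 6: in=111111 → 101101 (was 000000); enqueue [1]
  #8 pop 7: in=111011 → 010010 (was 000000); enqueue [3,4,6]
  #9 pop 0: in=111111 → 111111 (no change)
  #10 pop 1: in=101101 → 101111 (was 101110); enqueue [5]
  #11 pop 3: in=111111 → 011101 (was 001101); enqueue []
  #12 pop 4: in=011111 → 111101 (no change)
  #13 pop 6: in=111111 → 101101 (no change)
  #14 pop 5: in=111111 → 111011 (no change)

Fixpoint:
  val[0] = 111111
  val[1] = 101111
  val[2] = 101101
  val[3] = 011101
  val[4] = 111101
  val[5] = 111011
  val[6] = 101101
  val[7] = 010010

111101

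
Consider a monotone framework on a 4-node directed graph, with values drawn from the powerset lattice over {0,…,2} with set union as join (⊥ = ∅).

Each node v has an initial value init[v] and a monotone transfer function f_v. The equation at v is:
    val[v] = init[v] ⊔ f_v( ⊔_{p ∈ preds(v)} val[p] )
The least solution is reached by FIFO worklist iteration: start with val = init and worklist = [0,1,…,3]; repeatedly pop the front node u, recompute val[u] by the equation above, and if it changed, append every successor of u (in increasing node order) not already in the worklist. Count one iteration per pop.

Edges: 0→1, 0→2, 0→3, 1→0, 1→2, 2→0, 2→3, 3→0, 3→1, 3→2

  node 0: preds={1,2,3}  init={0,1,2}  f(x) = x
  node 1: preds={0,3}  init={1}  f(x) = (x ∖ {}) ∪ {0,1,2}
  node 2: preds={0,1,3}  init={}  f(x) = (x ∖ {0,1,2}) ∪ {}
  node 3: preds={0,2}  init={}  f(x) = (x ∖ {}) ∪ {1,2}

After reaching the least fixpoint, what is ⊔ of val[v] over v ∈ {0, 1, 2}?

{0,1,2}

Trace (7 dequeues):
  [1] u=0 | in {1} | out {0,1,2} | ==
  [2] u=1 | in {0,1,2} | out {0,1,2} | prev {1} | push {0}
  [3] u=2 | in {0,1,2} | out {} | ==
  [4] u=3 | in {0,1,2} | out {0,1,2} | prev {} | push {1,2}
  [5] u=0 | in {0,1,2} | out {0,1,2} | ==
  [6] u=1 | in {0,1,2} | out {0,1,2} | ==
  [7] u=2 | in {0,1,2} | out {} | ==

Converged values:
  [0] {0,1,2}
  [1] {0,1,2}
  [2] {}
  [3] {0,1,2}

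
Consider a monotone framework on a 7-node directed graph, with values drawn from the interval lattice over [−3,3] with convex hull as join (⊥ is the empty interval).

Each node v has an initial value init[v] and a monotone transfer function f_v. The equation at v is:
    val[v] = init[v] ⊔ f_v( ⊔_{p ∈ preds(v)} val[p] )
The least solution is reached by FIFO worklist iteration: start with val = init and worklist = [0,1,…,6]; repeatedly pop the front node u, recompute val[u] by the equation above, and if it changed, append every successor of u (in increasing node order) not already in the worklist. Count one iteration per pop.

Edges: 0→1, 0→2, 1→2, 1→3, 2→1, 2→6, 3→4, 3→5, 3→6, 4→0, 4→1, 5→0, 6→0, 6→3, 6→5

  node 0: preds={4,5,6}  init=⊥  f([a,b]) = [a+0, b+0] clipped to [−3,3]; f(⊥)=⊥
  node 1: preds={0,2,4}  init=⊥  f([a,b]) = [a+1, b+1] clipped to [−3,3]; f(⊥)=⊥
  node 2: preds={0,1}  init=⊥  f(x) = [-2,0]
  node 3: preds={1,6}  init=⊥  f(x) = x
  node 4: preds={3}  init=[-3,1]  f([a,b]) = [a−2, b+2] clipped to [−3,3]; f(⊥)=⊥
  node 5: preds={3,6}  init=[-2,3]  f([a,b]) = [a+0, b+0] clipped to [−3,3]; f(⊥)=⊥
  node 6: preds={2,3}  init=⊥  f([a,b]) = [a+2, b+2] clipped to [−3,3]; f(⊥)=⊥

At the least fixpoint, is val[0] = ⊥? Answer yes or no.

Worklist (11 pops):
  #1 pop 0: in=[-3,3] → [-3,3] (was ⊥); enqueue []
  #2 pop 1: in=[-3,3] → [-2,3] (was ⊥); enqueue []
  #3 pop 2: in=[-3,3] → [-2,0] (was ⊥); enqueue [1]
  #4 pop 3: in=[-2,3] → [-2,3] (was ⊥); enqueue []
  #5 pop 4: in=[-2,3] → [-3,3] (was [-3,1]); enqueue [0]
  #6 pop 5: in=[-2,3] → [-2,3] (no change)
  #7 pop 6: in=[-2,3] → [0,3] (was ⊥); enqueue [3,5]
  #8 pop 1: in=[-3,3] → [-2,3] (no change)
  #9 pop 0: in=[-3,3] → [-3,3] (no change)
  #10 pop 3: in=[-2,3] → [-2,3] (no change)
  #11 pop 5: in=[-2,3] → [-2,3] (no change)

Fixpoint:
  val[0] = [-3,3]
  val[1] = [-2,3]
  val[2] = [-2,0]
  val[3] = [-2,3]
  val[4] = [-3,3]
  val[5] = [-2,3]
  val[6] = [0,3]

no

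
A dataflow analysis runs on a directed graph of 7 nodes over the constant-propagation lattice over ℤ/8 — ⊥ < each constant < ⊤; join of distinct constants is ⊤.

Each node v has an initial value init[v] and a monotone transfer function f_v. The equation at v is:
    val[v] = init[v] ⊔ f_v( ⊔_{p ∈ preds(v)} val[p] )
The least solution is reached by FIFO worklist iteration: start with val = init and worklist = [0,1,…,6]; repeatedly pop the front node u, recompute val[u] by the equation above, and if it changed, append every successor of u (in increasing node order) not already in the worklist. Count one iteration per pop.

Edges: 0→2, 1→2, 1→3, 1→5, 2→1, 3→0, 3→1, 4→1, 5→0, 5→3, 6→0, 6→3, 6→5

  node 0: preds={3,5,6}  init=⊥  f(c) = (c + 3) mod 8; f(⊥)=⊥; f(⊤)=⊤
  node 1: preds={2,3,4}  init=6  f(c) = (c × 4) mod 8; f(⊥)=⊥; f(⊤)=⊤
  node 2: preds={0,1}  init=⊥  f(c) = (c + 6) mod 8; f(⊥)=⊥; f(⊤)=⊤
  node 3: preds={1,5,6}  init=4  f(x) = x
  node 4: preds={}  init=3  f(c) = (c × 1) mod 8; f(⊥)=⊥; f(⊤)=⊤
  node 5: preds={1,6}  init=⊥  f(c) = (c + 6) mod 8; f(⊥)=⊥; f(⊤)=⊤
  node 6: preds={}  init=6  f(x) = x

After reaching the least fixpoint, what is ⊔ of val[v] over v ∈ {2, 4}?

⊤

Iteration log — 10 steps:
  step 1. node 0  ⊔preds=⊤  new=⊤  old=⊥  +wl: 
  step 2. node 1  ⊔preds=⊤  new=⊤  old=6  +wl: 
  step 3. node 2  ⊔preds=⊤  new=⊤  old=⊥  +wl: 1
  step 4. node 3  ⊔preds=⊤  new=⊤  old=4  +wl: 0
  step 5. node 4  ⊔preds=⊥  new=3  stable
  step 6. node 5  ⊔preds=⊤  new=⊤  old=⊥  +wl: 3
  step 7. node 6  ⊔preds=⊥  new=6  stable
  step 8. node 1  ⊔preds=⊤  new=⊤  stable
  step 9. node 0  ⊔preds=⊤  new=⊤  stable
  step 10. node 3  ⊔preds=⊤  new=⊤  stable

Least fixpoint reached:
  node 0: ⊤
  node 1: ⊤
  node 2: ⊤
  node 3: ⊤
  node 4: 3
  node 5: ⊤
  node 6: 6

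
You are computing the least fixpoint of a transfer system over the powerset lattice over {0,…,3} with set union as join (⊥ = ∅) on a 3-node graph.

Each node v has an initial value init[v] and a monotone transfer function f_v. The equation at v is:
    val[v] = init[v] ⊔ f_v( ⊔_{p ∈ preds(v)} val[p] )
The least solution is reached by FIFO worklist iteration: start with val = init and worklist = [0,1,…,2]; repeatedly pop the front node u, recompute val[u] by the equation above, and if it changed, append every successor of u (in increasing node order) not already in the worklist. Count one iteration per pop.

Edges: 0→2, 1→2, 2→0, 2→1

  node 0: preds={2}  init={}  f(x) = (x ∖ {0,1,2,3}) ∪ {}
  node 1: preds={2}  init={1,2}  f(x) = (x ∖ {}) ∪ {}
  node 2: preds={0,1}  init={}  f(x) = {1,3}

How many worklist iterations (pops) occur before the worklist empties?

Trace (6 dequeues):
  [1] u=0 | in {} | out {} | ==
  [2] u=1 | in {} | out {1,2} | ==
  [3] u=2 | in {1,2} | out {1,3} | prev {} | push {0,1}
  [4] u=0 | in {1,3} | out {} | ==
  [5] u=1 | in {1,3} | out {1,2,3} | prev {1,2} | push {2}
  [6] u=2 | in {1,2,3} | out {1,3} | ==

Converged values:
  [0] {}
  [1] {1,2,3}
  [2] {1,3}

6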